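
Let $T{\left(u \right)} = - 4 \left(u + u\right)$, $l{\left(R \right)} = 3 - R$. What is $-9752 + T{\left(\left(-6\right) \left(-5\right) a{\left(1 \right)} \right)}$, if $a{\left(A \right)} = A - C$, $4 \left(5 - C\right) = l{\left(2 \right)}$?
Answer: $-8852$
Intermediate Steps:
$C = \frac{19}{4}$ ($C = 5 - \frac{3 - 2}{4} = 5 - \frac{1}{4} = \frac{19}{4} \approx 4.75$)
$a{\left(A \right)} = - \frac{19}{4} + A$ ($a{\left(A \right)} = A - \frac{19}{4} = - \frac{19}{4} + A$)
$T{\left(u \right)} = - 8 u$ ($T{\left(u \right)} = - 4 \cdot 2 u = - 8 u$)
$-9752 + T{\left(\left(-6\right) \left(-5\right) a{\left(1 \right)} \right)} = -9752 - 8 \left(-6\right) \left(-5\right) \left(- \frac{19}{4} + 1\right) = -9752 - 8 \cdot 30 \left(- \frac{15}{4}\right) = -9752 - -900 = -9752 + 900 = -8852$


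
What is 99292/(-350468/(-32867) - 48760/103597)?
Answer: 84520393674977/8676209619 ≈ 9741.6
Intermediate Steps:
99292/(-350468/(-32867) - 48760/103597) = 99292/(-350468*(-1/32867) - 48760*1/103597) = 99292/(350468/32867 - 48760/103597) = 99292/(34704838476/3404922599) = 99292*(3404922599/34704838476) = 84520393674977/8676209619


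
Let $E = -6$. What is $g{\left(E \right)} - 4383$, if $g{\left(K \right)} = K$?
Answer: $-4389$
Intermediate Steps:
$g{\left(E \right)} - 4383 = -6 - 4383 = -4389$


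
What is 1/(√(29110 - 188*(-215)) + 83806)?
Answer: 41903/3511688053 - √69530/7023376106 ≈ 1.1895e-5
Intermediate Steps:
1/(√(29110 - 188*(-215)) + 83806) = 1/(√(29110 + 40420) + 83806) = 1/(√69530 + 83806) = 1/(83806 + √69530)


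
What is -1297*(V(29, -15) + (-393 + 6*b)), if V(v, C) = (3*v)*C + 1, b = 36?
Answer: 1920857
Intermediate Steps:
V(v, C) = 1 + 3*C*v (V(v, C) = 3*C*v + 1 = 1 + 3*C*v)
-1297*(V(29, -15) + (-393 + 6*b)) = -1297*((1 + 3*(-15)*29) + (-393 + 6*36)) = -1297*((1 - 1305) + (-393 + 216)) = -1297*(-1304 - 177) = -1297*(-1481) = 1920857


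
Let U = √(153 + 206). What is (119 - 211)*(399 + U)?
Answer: -36708 - 92*√359 ≈ -38451.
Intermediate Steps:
U = √359 ≈ 18.947
(119 - 211)*(399 + U) = (119 - 211)*(399 + √359) = -92*(399 + √359) = -36708 - 92*√359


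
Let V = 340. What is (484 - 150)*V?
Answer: 113560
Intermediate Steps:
(484 - 150)*V = (484 - 150)*340 = 334*340 = 113560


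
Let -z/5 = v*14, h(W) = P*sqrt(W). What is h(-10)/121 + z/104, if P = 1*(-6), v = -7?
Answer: 245/52 - 6*I*sqrt(10)/121 ≈ 4.7115 - 0.15681*I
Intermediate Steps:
P = -6
h(W) = -6*sqrt(W)
z = 490 (z = -(-35)*14 = -5*(-98) = 490)
h(-10)/121 + z/104 = -6*I*sqrt(10)/121 + 490/104 = -6*I*sqrt(10)*(1/121) + 490*(1/104) = -6*I*sqrt(10)*(1/121) + 245/52 = -6*I*sqrt(10)/121 + 245/52 = 245/52 - 6*I*sqrt(10)/121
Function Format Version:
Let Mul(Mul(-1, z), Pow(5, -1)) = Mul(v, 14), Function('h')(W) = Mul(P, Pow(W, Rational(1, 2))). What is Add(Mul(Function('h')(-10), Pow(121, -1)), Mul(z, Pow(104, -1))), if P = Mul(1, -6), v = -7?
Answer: Add(Rational(245, 52), Mul(Rational(-6, 121), I, Pow(10, Rational(1, 2)))) ≈ Add(4.7115, Mul(-0.15681, I))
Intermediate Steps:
P = -6
Function('h')(W) = Mul(-6, Pow(W, Rational(1, 2)))
z = 490 (z = Mul(-5, Mul(-7, 14)) = Mul(-5, -98) = 490)
Add(Mul(Function('h')(-10), Pow(121, -1)), Mul(z, Pow(104, -1))) = Add(Mul(Mul(-6, Pow(-10, Rational(1, 2))), Pow(121, -1)), Mul(490, Pow(104, -1))) = Add(Mul(Mul(-6, Mul(I, Pow(10, Rational(1, 2)))), Rational(1, 121)), Mul(490, Rational(1, 104))) = Add(Mul(Mul(-6, I, Pow(10, Rational(1, 2))), Rational(1, 121)), Rational(245, 52)) = Add(Mul(Rational(-6, 121), I, Pow(10, Rational(1, 2))), Rational(245, 52)) = Add(Rational(245, 52), Mul(Rational(-6, 121), I, Pow(10, Rational(1, 2))))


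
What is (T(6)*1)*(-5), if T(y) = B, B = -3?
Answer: 15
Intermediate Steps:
T(y) = -3
(T(6)*1)*(-5) = -3*1*(-5) = -3*(-5) = 15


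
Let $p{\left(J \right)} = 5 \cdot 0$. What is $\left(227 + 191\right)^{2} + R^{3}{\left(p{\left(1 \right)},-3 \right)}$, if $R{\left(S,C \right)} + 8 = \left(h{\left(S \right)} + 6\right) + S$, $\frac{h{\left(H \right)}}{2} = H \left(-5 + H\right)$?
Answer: $174716$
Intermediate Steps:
$p{\left(J \right)} = 0$
$h{\left(H \right)} = 2 H \left(-5 + H\right)$
$R{\left(S,C \right)} = -2 + S + 2 S \left(-5 + S\right)$ ($R{\left(S,C \right)} = -8 + \left(\left(2 S \left(-5 + S\right) + 6\right) + S\right) = -8 + \left(\left(6 + 2 S \left(-5 + S\right)\right) + S\right) = -8 + \left(6 + S + 2 S \left(-5 + S\right)\right) = -2 + S + 2 S \left(-5 + S\right)$)
$\left(227 + 191\right)^{2} + R^{3}{\left(p{\left(1 \right)},-3 \right)} = \left(227 + 191\right)^{2} + \left(-2 + 0 + 2 \cdot 0 \left(-5 + 0\right)\right)^{3} = 418^{2} + \left(-2 + 0 + 2 \cdot 0 \left(-5\right)\right)^{3} = 174724 + \left(-2 + 0 + 0\right)^{3} = 174724 + \left(-2\right)^{3} = 174724 - 8 = 174716$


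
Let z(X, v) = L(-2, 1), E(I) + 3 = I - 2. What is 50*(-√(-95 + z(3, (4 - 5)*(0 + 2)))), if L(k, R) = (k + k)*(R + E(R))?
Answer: -50*I*√83 ≈ -455.52*I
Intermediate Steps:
E(I) = -5 + I (E(I) = -3 + (I - 2) = -3 + (-2 + I) = -5 + I)
L(k, R) = 2*k*(-5 + 2*R) (L(k, R) = (k + k)*(R + (-5 + R)) = (2*k)*(-5 + 2*R) = 2*k*(-5 + 2*R))
z(X, v) = 12 (z(X, v) = 2*(-2)*(-5 + 2*1) = 2*(-2)*(-5 + 2) = 2*(-2)*(-3) = 12)
50*(-√(-95 + z(3, (4 - 5)*(0 + 2)))) = 50*(-√(-95 + 12)) = 50*(-√(-83)) = 50*(-I*√83) = -50*I*√83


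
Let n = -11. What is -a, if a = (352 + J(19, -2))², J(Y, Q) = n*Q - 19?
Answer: -126025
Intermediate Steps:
J(Y, Q) = -19 - 11*Q (J(Y, Q) = -11*Q - 19 = -19 - 11*Q)
a = 126025 (a = (352 + (-19 - 11*(-2)))² = (352 + (-19 + 22))² = (352 + 3)² = 355² = 126025)
-a = -1*126025 = -126025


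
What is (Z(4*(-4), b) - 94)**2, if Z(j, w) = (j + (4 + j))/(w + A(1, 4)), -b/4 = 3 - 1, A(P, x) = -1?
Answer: 669124/81 ≈ 8260.8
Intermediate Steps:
b = -8 (b = -4*(3 - 1) = -4*2 = -8)
Z(j, w) = (4 + 2*j)/(-1 + w) (Z(j, w) = (j + (4 + j))/(w - 1) = (4 + 2*j)/(-1 + w))
(Z(4*(-4), b) - 94)**2 = (2*(2 + 4*(-4))/(-1 - 8) - 94)**2 = (2*(2 - 16)/(-9) - 94)**2 = (2*(-1/9)*(-14) - 94)**2 = (28/9 - 94)**2 = (-818/9)**2 = 669124/81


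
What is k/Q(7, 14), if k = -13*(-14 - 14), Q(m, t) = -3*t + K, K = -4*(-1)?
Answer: -182/19 ≈ -9.5789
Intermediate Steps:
K = 4
Q(m, t) = 4 - 3*t (Q(m, t) = -3*t + 4 = 4 - 3*t)
k = 364 (k = -13*(-28) = 364)
k/Q(7, 14) = 364/(4 - 3*14) = 364/(4 - 42) = 364/(-38) = 364*(-1/38) = -182/19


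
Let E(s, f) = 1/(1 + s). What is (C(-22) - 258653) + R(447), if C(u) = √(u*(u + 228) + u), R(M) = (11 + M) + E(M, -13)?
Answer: -115671359/448 + 3*I*√506 ≈ -2.582e+5 + 67.483*I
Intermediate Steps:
R(M) = 11 + M + 1/(1 + M) (R(M) = (11 + M) + 1/(1 + M) = 11 + M + 1/(1 + M))
C(u) = √(u + u*(228 + u)) (C(u) = √(u*(228 + u) + u) = √(u + u*(228 + u)))
(C(-22) - 258653) + R(447) = (√(-22*(229 - 22)) - 258653) + (1 + (1 + 447)*(11 + 447))/(1 + 447) = (√(-22*207) - 258653) + (1 + 448*458)/448 = (√(-4554) - 258653) + (1 + 205184)/448 = (3*I*√506 - 258653) + (1/448)*205185 = (-258653 + 3*I*√506) + 205185/448 = -115671359/448 + 3*I*√506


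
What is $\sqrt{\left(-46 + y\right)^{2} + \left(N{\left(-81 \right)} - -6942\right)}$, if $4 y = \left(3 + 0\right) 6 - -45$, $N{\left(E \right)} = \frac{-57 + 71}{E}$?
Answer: $\frac{\sqrt{10182529}}{36} \approx 88.639$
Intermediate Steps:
$N{\left(E \right)} = \frac{14}{E}$
$y = \frac{63}{4}$ ($y = \frac{\left(3 + 0\right) 6 - -45}{4} = \frac{3 \cdot 6 + 45}{4} = \frac{18 + 45}{4} = \frac{1}{4} \cdot 63 = \frac{63}{4} \approx 15.75$)
$\sqrt{\left(-46 + y\right)^{2} + \left(N{\left(-81 \right)} - -6942\right)} = \sqrt{\left(-46 + \frac{63}{4}\right)^{2} + \left(\frac{14}{-81} - -6942\right)} = \sqrt{\left(- \frac{121}{4}\right)^{2} + \left(14 \left(- \frac{1}{81}\right) + 6942\right)} = \sqrt{\frac{14641}{16} + \left(- \frac{14}{81} + 6942\right)} = \sqrt{\frac{14641}{16} + \frac{562288}{81}} = \sqrt{\frac{10182529}{1296}} = \frac{\sqrt{10182529}}{36}$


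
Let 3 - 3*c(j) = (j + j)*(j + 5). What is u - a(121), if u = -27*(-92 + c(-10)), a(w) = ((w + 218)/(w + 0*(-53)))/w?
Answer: 49149498/14641 ≈ 3357.0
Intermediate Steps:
c(j) = 1 - 2*j*(5 + j)/3 (c(j) = 1 - (j + j)*(j + 5)/3 = 1 - 2*j*(5 + j)/3)
a(w) = (218 + w)/w² (a(w) = ((218 + w)/(w + 0))/w = ((218 + w)/w)/w = (218 + w)/w²)
u = 3357 (u = -27*(-92 + (1 - 10/3*(-10) - ⅔*(-10)²)) = -27*(-92 + (1 + 100/3 - ⅔*100)) = -27*(-92 + (1 + 100/3 - 200/3)) = -27*(-92 - 97/3) = -27*(-373/3) = 3357)
u - a(121) = 3357 - (218 + 121)/121² = 3357 - 339/14641 = 49149498/14641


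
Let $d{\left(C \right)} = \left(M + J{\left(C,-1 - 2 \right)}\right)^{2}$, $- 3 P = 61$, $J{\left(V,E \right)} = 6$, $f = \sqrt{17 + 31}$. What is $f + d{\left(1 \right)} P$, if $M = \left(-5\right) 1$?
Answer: $- \frac{61}{3} + 4 \sqrt{3} \approx -13.405$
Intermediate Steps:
$f = 4 \sqrt{3}$ ($f = \sqrt{48} = 4 \sqrt{3} \approx 6.9282$)
$P = - \frac{61}{3}$ ($P = \left(- \frac{1}{3}\right) 61 = - \frac{61}{3} \approx -20.333$)
$M = -5$
$d{\left(C \right)} = 1$ ($d{\left(C \right)} = \left(-5 + 6\right)^{2} = 1^{2} = 1$)
$f + d{\left(1 \right)} P = 4 \sqrt{3} + 1 \left(- \frac{61}{3}\right) = 4 \sqrt{3} - \frac{61}{3} = - \frac{61}{3} + 4 \sqrt{3}$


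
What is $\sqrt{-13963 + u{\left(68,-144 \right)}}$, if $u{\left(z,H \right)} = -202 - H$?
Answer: $i \sqrt{14021} \approx 118.41 i$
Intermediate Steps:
$\sqrt{-13963 + u{\left(68,-144 \right)}} = \sqrt{-13963 - 58} = \sqrt{-14021} = i \sqrt{14021}$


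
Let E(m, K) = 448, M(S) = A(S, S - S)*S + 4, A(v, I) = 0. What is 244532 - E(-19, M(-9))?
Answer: 244084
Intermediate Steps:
M(S) = 4 (M(S) = 0*S + 4 = 0 + 4 = 4)
244532 - E(-19, M(-9)) = 244532 - 1*448 = 244532 - 448 = 244084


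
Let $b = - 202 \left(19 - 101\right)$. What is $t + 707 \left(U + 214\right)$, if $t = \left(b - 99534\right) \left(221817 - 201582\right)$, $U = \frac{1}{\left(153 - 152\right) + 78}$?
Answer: $- \frac{132620984801}{79} \approx -1.6787 \cdot 10^{9}$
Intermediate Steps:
$U = \frac{1}{79}$ ($U = \frac{1}{\left(153 - 152\right) + 78} = \frac{1}{1 + 78} = \frac{1}{79} \approx 0.012658$)
$b = 16564$ ($b = \left(-202\right) \left(-82\right) = 16564$)
$t = -1678897950$ ($t = \left(16564 - 99534\right) \left(221817 - 201582\right) = \left(-82970\right) 20235 = -1678897950$)
$t + 707 \left(U + 214\right) = -1678897950 + 707 \left(\frac{1}{79} + 214\right) = -1678897950 + 707 \cdot \frac{16907}{79} = -1678897950 + \frac{11953249}{79} = - \frac{132620984801}{79}$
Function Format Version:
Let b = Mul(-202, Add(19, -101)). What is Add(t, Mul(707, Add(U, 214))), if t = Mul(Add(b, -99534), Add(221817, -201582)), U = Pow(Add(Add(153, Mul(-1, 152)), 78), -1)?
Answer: Rational(-132620984801, 79) ≈ -1.6787e+9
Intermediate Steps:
U = Rational(1, 79) (U = Pow(Add(Add(153, -152), 78), -1) = Pow(Add(1, 78), -1) = Pow(79, -1) = Rational(1, 79) ≈ 0.012658)
b = 16564 (b = Mul(-202, -82) = 16564)
t = -1678897950 (t = Mul(Add(16564, -99534), Add(221817, -201582)) = Mul(-82970, 20235) = -1678897950)
Add(t, Mul(707, Add(U, 214))) = Add(-1678897950, Mul(707, Add(Rational(1, 79), 214))) = Add(-1678897950, Mul(707, Rational(16907, 79))) = Add(-1678897950, Rational(11953249, 79)) = Rational(-132620984801, 79)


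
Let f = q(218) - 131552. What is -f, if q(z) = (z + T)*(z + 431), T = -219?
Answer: 132201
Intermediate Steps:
q(z) = (-219 + z)*(431 + z) (q(z) = (z - 219)*(z + 431) = (-219 + z)*(431 + z))
f = -132201 (f = (-94389 + 218² + 212*218) - 131552 = (-94389 + 47524 + 46216) - 131552 = -649 - 131552 = -132201)
-f = -1*(-132201) = 132201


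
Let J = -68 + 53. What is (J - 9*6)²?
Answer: 4761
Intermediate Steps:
J = -15
(J - 9*6)² = (-15 - 9*6)² = (-15 - 54)² = (-69)² = 4761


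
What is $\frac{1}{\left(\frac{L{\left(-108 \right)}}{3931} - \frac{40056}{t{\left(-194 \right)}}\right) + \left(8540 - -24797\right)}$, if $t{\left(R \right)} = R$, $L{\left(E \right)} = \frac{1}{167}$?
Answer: $\frac{63678269}{2135990375106} \approx 2.9812 \cdot 10^{-5}$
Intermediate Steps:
$L{\left(E \right)} = \frac{1}{167}$
$\frac{1}{\left(\frac{L{\left(-108 \right)}}{3931} - \frac{40056}{t{\left(-194 \right)}}\right) + \left(8540 - -24797\right)} = \frac{1}{\left(\frac{1}{167 \cdot 3931} - \frac{40056}{-194}\right) + \left(8540 - -24797\right)} = \frac{1}{\left(\frac{1}{167} \cdot \frac{1}{3931} - - \frac{20028}{97}\right) + \left(8540 + 24797\right)} = \frac{1}{\left(\frac{1}{656477} + \frac{20028}{97}\right) + 33337} = \frac{1}{\frac{13147921453}{63678269} + 33337} = \frac{1}{\frac{2135990375106}{63678269}} = \frac{63678269}{2135990375106}$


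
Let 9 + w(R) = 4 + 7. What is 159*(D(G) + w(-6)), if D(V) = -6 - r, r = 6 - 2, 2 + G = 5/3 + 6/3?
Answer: -1272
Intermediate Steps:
w(R) = 2 (w(R) = -9 + (4 + 7) = -9 + 11 = 2)
G = 5/3 (G = -2 + (5/3 + 6/3) = -2 + (5*(⅓) + 6*(⅓)) = -2 + (5/3 + 2) = -2 + 11/3 = 5/3 ≈ 1.6667)
r = 4
D(V) = -10 (D(V) = -6 - 1*4 = -6 - 4 = -10)
159*(D(G) + w(-6)) = 159*(-10 + 2) = 159*(-8) = -1272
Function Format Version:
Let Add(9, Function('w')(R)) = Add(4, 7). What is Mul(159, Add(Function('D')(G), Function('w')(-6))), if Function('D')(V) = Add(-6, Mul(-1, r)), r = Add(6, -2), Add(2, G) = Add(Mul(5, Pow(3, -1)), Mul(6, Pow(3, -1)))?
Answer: -1272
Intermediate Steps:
Function('w')(R) = 2 (Function('w')(R) = Add(-9, Add(4, 7)) = Add(-9, 11) = 2)
G = Rational(5, 3) (G = Add(-2, Add(Mul(5, Pow(3, -1)), Mul(6, Pow(3, -1)))) = Add(-2, Add(Mul(5, Rational(1, 3)), Mul(6, Rational(1, 3)))) = Add(-2, Add(Rational(5, 3), 2)) = Add(-2, Rational(11, 3)) = Rational(5, 3) ≈ 1.6667)
r = 4
Function('D')(V) = -10 (Function('D')(V) = Add(-6, Mul(-1, 4)) = Add(-6, -4) = -10)
Mul(159, Add(Function('D')(G), Function('w')(-6))) = Mul(159, Add(-10, 2)) = Mul(159, -8) = -1272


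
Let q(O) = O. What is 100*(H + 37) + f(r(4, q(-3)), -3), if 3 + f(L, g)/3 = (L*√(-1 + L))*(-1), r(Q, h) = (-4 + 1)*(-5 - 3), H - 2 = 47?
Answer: 8591 - 72*√23 ≈ 8245.7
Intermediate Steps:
H = 49 (H = 2 + 47 = 49)
r(Q, h) = 24 (r(Q, h) = -3*(-8) = 24)
f(L, g) = -9 - 3*L*√(-1 + L) (f(L, g) = -9 + 3*((L*√(-1 + L))*(-1)) = -9 + 3*(-L*√(-1 + L)) = -9 - 3*L*√(-1 + L))
100*(H + 37) + f(r(4, q(-3)), -3) = 100*(49 + 37) + (-9 - 3*24*√(-1 + 24)) = 100*86 + (-9 - 3*24*√23) = 8600 + (-9 - 72*√23) = 8591 - 72*√23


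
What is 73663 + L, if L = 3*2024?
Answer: 79735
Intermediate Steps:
L = 6072
73663 + L = 73663 + 6072 = 79735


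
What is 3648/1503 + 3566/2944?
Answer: 2683235/737472 ≈ 3.6384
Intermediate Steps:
3648/1503 + 3566/2944 = 3648*(1/1503) + 3566*(1/2944) = 1216/501 + 1783/1472 = 2683235/737472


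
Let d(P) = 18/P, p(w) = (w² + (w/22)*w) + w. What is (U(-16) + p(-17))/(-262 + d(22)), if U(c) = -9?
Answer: -6075/5746 ≈ -1.0573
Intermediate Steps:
p(w) = w + 23*w²/22 (p(w) = (w² + (w*(1/22))*w) + w = (w² + (w/22)*w) + w = (w² + w²/22) + w = 23*w²/22 + w = w + 23*w²/22)
(U(-16) + p(-17))/(-262 + d(22)) = (-9 + (1/22)*(-17)*(22 + 23*(-17)))/(-262 + 18/22) = (-9 + (1/22)*(-17)*(22 - 391))/(-262 + 18*(1/22)) = (-9 + (1/22)*(-17)*(-369))/(-262 + 9/11) = (-9 + 6273/22)/(-2873/11) = (6075/22)*(-11/2873) = -6075/5746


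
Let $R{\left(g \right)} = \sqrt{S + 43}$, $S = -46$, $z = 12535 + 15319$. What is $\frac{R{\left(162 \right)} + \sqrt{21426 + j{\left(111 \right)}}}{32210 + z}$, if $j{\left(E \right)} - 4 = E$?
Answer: $\frac{\sqrt{21541}}{60064} + \frac{i \sqrt{3}}{60064} \approx 0.0024435 + 2.8837 \cdot 10^{-5} i$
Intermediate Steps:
$z = 27854$
$j{\left(E \right)} = 4 + E$
$R{\left(g \right)} = i \sqrt{3}$ ($R{\left(g \right)} = \sqrt{-46 + 43} = \sqrt{-3} = i \sqrt{3}$)
$\frac{R{\left(162 \right)} + \sqrt{21426 + j{\left(111 \right)}}}{32210 + z} = \frac{i \sqrt{3} + \sqrt{21426 + \left(4 + 111\right)}}{32210 + 27854} = \frac{i \sqrt{3} + \sqrt{21426 + 115}}{60064} = \left(i \sqrt{3} + \sqrt{21541}\right) \frac{1}{60064} = \left(\sqrt{21541} + i \sqrt{3}\right) \frac{1}{60064} = \frac{\sqrt{21541}}{60064} + \frac{i \sqrt{3}}{60064}$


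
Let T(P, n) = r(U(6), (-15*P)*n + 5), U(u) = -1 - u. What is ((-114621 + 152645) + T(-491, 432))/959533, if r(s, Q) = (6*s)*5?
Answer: 37814/959533 ≈ 0.039409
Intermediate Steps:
r(s, Q) = 30*s
T(P, n) = -210 (T(P, n) = 30*(-1 - 1*6) = 30*(-1 - 6) = 30*(-7) = -210)
((-114621 + 152645) + T(-491, 432))/959533 = ((-114621 + 152645) - 210)/959533 = (38024 - 210)*(1/959533) = 37814*(1/959533) = 37814/959533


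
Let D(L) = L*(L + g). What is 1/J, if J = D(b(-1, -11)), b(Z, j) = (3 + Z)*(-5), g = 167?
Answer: -1/1570 ≈ -0.00063694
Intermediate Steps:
b(Z, j) = -15 - 5*Z
D(L) = L*(167 + L) (D(L) = L*(L + 167) = L*(167 + L))
J = -1570 (J = (-15 - 5*(-1))*(167 + (-15 - 5*(-1))) = (-15 + 5)*(167 + (-15 + 5)) = -10*(167 - 10) = -10*157 = -1570)
1/J = 1/(-1570) = -1/1570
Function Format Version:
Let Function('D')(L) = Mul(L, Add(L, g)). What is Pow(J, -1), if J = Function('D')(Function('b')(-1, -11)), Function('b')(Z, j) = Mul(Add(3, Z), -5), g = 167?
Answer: Rational(-1, 1570) ≈ -0.00063694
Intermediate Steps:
Function('b')(Z, j) = Add(-15, Mul(-5, Z))
Function('D')(L) = Mul(L, Add(167, L)) (Function('D')(L) = Mul(L, Add(L, 167)) = Mul(L, Add(167, L)))
J = -1570 (J = Mul(Add(-15, Mul(-5, -1)), Add(167, Add(-15, Mul(-5, -1)))) = Mul(Add(-15, 5), Add(167, Add(-15, 5))) = Mul(-10, Add(167, -10)) = Mul(-10, 157) = -1570)
Pow(J, -1) = Pow(-1570, -1) = Rational(-1, 1570)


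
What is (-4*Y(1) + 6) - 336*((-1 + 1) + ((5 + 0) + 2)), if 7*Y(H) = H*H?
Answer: -16426/7 ≈ -2346.6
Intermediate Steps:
Y(H) = H²/7 (Y(H) = (H*H)/7 = H²/7)
(-4*Y(1) + 6) - 336*((-1 + 1) + ((5 + 0) + 2)) = (-4*1²/7 + 6) - 336*((-1 + 1) + ((5 + 0) + 2)) = (-4/7 + 6) - 336*(0 + (5 + 2)) = (-4*⅐ + 6) - 336*(0 + 7) = (-4/7 + 6) - 336*7 = 38/7 - 112*21 = 38/7 - 2352 = -16426/7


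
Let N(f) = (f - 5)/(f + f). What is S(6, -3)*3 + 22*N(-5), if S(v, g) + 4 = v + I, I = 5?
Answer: 43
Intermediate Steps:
S(v, g) = 1 + v (S(v, g) = -4 + (v + 5) = -4 + (5 + v) = 1 + v)
N(f) = (-5 + f)/(2*f) (N(f) = (-5 + f)/((2*f)) = (-5 + f)*(1/(2*f)) = (-5 + f)/(2*f))
S(6, -3)*3 + 22*N(-5) = (1 + 6)*3 + 22*((½)*(-5 - 5)/(-5)) = 7*3 + 22*((½)*(-⅕)*(-10)) = 21 + 22*1 = 21 + 22 = 43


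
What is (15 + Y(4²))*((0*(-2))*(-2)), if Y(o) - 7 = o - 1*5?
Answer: 0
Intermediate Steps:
Y(o) = 2 + o (Y(o) = 7 + (o - 1*5) = 7 + (o - 5) = 7 + (-5 + o) = 2 + o)
(15 + Y(4²))*((0*(-2))*(-2)) = (15 + (2 + 4²))*((0*(-2))*(-2)) = (15 + (2 + 16))*(0*(-2)) = (15 + 18)*0 = 33*0 = 0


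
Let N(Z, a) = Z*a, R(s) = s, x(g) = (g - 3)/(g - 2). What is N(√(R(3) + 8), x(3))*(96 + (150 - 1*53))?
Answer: 0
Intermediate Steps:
x(g) = (-3 + g)/(-2 + g)
N(√(R(3) + 8), x(3))*(96 + (150 - 1*53)) = (√(3 + 8)*((-3 + 3)/(-2 + 3)))*(96 + (150 - 1*53)) = (√11*(0/1))*(96 + (150 - 53)) = (√11*(1*0))*(96 + 97) = (√11*0)*193 = 0*193 = 0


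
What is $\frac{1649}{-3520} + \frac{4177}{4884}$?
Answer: $\frac{151121}{390720} \approx 0.38678$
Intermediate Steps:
$\frac{1649}{-3520} + \frac{4177}{4884} = 1649 \left(- \frac{1}{3520}\right) + 4177 \cdot \frac{1}{4884} = - \frac{1649}{3520} + \frac{4177}{4884} = \frac{151121}{390720}$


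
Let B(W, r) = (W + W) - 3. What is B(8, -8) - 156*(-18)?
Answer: 2821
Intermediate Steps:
B(W, r) = -3 + 2*W (B(W, r) = 2*W - 3 = -3 + 2*W)
B(8, -8) - 156*(-18) = (-3 + 2*8) - 156*(-18) = (-3 + 16) + 2808 = 13 + 2808 = 2821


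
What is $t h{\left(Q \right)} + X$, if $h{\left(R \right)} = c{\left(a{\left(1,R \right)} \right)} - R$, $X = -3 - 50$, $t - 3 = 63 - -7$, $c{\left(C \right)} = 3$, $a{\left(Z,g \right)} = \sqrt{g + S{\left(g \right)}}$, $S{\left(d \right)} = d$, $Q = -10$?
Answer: $896$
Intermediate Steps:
$a{\left(Z,g \right)} = \sqrt{2} \sqrt{g}$ ($a{\left(Z,g \right)} = \sqrt{g + g} = \sqrt{2 g} = \sqrt{2} \sqrt{g}$)
$t = 73$ ($t = 3 + \left(63 - -7\right) = 3 + \left(63 + 7\right) = 3 + 70 = 73$)
$X = -53$ ($X = -3 - 50 = -53$)
$h{\left(R \right)} = 3 - R$
$t h{\left(Q \right)} + X = 73 \left(3 - -10\right) - 53 = 73 \left(3 + 10\right) - 53 = 73 \cdot 13 - 53 = 949 - 53 = 896$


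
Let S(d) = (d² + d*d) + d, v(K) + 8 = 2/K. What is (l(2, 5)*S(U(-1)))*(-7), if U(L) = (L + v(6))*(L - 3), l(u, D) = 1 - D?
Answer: 614432/9 ≈ 68270.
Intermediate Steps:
v(K) = -8 + 2/K
U(L) = (-3 + L)*(-23/3 + L) (U(L) = (L + (-8 + 2/6))*(L - 3) = (L + (-8 + 2*(⅙)))*(-3 + L) = (L + (-8 + ⅓))*(-3 + L) = (L - 23/3)*(-3 + L) = (-23/3 + L)*(-3 + L) = (-3 + L)*(-23/3 + L))
S(d) = d + 2*d² (S(d) = (d² + d²) + d = 2*d² + d = d + 2*d²)
(l(2, 5)*S(U(-1)))*(-7) = ((1 - 1*5)*((23 + (-1)² - 32/3*(-1))*(1 + 2*(23 + (-1)² - 32/3*(-1)))))*(-7) = ((1 - 5)*((23 + 1 + 32/3)*(1 + 2*(23 + 1 + 32/3))))*(-7) = -416*(1 + 2*(104/3))/3*(-7) = -416*(1 + 208/3)/3*(-7) = -416*211/(3*3)*(-7) = -4*21944/9*(-7) = -87776/9*(-7) = 614432/9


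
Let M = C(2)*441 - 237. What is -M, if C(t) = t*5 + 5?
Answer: -6378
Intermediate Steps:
C(t) = 5 + 5*t (C(t) = 5*t + 5 = 5 + 5*t)
M = 6378 (M = (5 + 5*2)*441 - 237 = (5 + 10)*441 - 237 = 15*441 - 237 = 6615 - 237 = 6378)
-M = -1*6378 = -6378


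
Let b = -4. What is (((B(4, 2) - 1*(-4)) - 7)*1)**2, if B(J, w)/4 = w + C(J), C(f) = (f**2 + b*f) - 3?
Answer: 49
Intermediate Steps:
C(f) = -3 + f**2 - 4*f (C(f) = (f**2 - 4*f) - 3 = -3 + f**2 - 4*f)
B(J, w) = -12 - 16*J + 4*w + 4*J**2 (B(J, w) = 4*(w + (-3 + J**2 - 4*J)) = 4*(-3 + w + J**2 - 4*J) = -12 - 16*J + 4*w + 4*J**2)
(((B(4, 2) - 1*(-4)) - 7)*1)**2 = ((((-12 - 16*4 + 4*2 + 4*4**2) - 1*(-4)) - 7)*1)**2 = ((((-12 - 64 + 8 + 4*16) + 4) - 7)*1)**2 = ((((-12 - 64 + 8 + 64) + 4) - 7)*1)**2 = (((-4 + 4) - 7)*1)**2 = ((0 - 7)*1)**2 = (-7*1)**2 = (-7)**2 = 49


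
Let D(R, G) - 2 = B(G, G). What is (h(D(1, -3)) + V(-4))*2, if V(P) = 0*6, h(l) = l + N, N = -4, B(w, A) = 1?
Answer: -2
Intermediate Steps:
D(R, G) = 3 (D(R, G) = 2 + 1 = 3)
h(l) = -4 + l (h(l) = l - 4 = -4 + l)
V(P) = 0
(h(D(1, -3)) + V(-4))*2 = ((-4 + 3) + 0)*2 = (-1 + 0)*2 = -1*2 = -2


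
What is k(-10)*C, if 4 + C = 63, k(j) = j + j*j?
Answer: 5310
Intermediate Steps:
k(j) = j + j**2
C = 59 (C = -4 + 63 = 59)
k(-10)*C = -10*(1 - 10)*59 = -10*(-9)*59 = 90*59 = 5310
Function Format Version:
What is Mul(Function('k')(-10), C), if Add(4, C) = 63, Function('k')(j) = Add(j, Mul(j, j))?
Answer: 5310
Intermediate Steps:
Function('k')(j) = Add(j, Pow(j, 2))
C = 59 (C = Add(-4, 63) = 59)
Mul(Function('k')(-10), C) = Mul(Mul(-10, Add(1, -10)), 59) = Mul(Mul(-10, -9), 59) = Mul(90, 59) = 5310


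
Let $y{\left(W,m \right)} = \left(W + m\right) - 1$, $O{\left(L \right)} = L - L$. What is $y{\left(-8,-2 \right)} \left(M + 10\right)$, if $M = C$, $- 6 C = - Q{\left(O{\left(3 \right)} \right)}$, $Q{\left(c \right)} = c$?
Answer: $-110$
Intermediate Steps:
$O{\left(L \right)} = 0$
$y{\left(W,m \right)} = -1 + W + m$
$C = 0$ ($C = - \frac{\left(-1\right) 0}{6} = \left(- \frac{1}{6}\right) 0 = 0$)
$M = 0$
$y{\left(-8,-2 \right)} \left(M + 10\right) = \left(-1 - 8 - 2\right) \left(0 + 10\right) = \left(-11\right) 10 = -110$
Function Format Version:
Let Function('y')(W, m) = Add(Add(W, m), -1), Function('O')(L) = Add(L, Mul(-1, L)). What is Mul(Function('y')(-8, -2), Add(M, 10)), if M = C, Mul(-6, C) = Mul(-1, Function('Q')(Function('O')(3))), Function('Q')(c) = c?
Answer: -110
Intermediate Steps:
Function('O')(L) = 0
Function('y')(W, m) = Add(-1, W, m)
C = 0 (C = Mul(Rational(-1, 6), Mul(-1, 0)) = Mul(Rational(-1, 6), 0) = 0)
M = 0
Mul(Function('y')(-8, -2), Add(M, 10)) = Mul(Add(-1, -8, -2), Add(0, 10)) = Mul(-11, 10) = -110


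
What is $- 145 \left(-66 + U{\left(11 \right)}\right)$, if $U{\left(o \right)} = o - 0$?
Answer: $7975$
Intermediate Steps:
$U{\left(o \right)} = o$ ($U{\left(o \right)} = o + 0 = o$)
$- 145 \left(-66 + U{\left(11 \right)}\right) = - 145 \left(-66 + 11\right) = \left(-145\right) \left(-55\right) = 7975$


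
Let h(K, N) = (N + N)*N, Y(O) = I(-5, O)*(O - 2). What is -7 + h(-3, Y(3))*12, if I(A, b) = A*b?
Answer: 5393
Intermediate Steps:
Y(O) = -5*O*(-2 + O) (Y(O) = (-5*O)*(O - 2) = (-5*O)*(-2 + O) = -5*O*(-2 + O))
h(K, N) = 2*N² (h(K, N) = (2*N)*N = 2*N²)
-7 + h(-3, Y(3))*12 = -7 + (2*(5*3*(2 - 1*3))²)*12 = -7 + (2*(5*3*(2 - 3))²)*12 = -7 + (2*(5*3*(-1))²)*12 = -7 + (2*(-15)²)*12 = -7 + (2*225)*12 = -7 + 450*12 = -7 + 5400 = 5393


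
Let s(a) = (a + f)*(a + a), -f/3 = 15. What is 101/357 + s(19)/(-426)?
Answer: 65957/25347 ≈ 2.6022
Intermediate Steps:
f = -45 (f = -3*15 = -45)
s(a) = 2*a*(-45 + a) (s(a) = (a - 45)*(a + a) = (-45 + a)*(2*a) = 2*a*(-45 + a))
101/357 + s(19)/(-426) = 101/357 + (2*19*(-45 + 19))/(-426) = 101*(1/357) + (2*19*(-26))*(-1/426) = 101/357 - 988*(-1/426) = 101/357 + 494/213 = 65957/25347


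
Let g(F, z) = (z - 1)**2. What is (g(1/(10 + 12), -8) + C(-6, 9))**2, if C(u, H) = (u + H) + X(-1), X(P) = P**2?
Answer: 7225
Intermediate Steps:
g(F, z) = (-1 + z)**2
C(u, H) = 1 + H + u (C(u, H) = (u + H) + (-1)**2 = (H + u) + 1 = 1 + H + u)
(g(1/(10 + 12), -8) + C(-6, 9))**2 = ((-1 - 8)**2 + (1 + 9 - 6))**2 = ((-9)**2 + 4)**2 = (81 + 4)**2 = 85**2 = 7225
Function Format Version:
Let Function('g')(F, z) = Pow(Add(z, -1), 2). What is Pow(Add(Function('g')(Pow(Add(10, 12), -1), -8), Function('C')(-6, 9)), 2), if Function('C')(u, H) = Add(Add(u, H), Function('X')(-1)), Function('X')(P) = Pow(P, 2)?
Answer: 7225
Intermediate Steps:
Function('g')(F, z) = Pow(Add(-1, z), 2)
Function('C')(u, H) = Add(1, H, u) (Function('C')(u, H) = Add(Add(u, H), Pow(-1, 2)) = Add(Add(H, u), 1) = Add(1, H, u))
Pow(Add(Function('g')(Pow(Add(10, 12), -1), -8), Function('C')(-6, 9)), 2) = Pow(Add(Pow(Add(-1, -8), 2), Add(1, 9, -6)), 2) = Pow(Add(Pow(-9, 2), 4), 2) = Pow(Add(81, 4), 2) = Pow(85, 2) = 7225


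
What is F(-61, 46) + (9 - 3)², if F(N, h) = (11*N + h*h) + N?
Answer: 1420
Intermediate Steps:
F(N, h) = h² + 12*N (F(N, h) = (11*N + h²) + N = (h² + 11*N) + N = h² + 12*N)
F(-61, 46) + (9 - 3)² = (46² + 12*(-61)) + (9 - 3)² = (2116 - 732) + 6² = 1384 + 36 = 1420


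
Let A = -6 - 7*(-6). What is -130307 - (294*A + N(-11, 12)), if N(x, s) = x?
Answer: -140880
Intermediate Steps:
A = 36 (A = -6 + 42 = 36)
-130307 - (294*A + N(-11, 12)) = -130307 - (294*36 - 11) = -130307 - (10584 - 11) = -130307 - 1*10573 = -130307 - 10573 = -140880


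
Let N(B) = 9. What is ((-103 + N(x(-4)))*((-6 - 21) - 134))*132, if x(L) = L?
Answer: 1997688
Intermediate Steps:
((-103 + N(x(-4)))*((-6 - 21) - 134))*132 = ((-103 + 9)*((-6 - 21) - 134))*132 = -94*(-27 - 134)*132 = -94*(-161)*132 = 15134*132 = 1997688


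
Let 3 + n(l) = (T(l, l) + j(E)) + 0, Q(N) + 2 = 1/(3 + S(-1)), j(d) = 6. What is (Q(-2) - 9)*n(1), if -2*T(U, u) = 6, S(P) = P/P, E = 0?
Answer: 0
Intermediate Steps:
S(P) = 1
Q(N) = -7/4 (Q(N) = -2 + 1/(3 + 1) = -2 + 1/4 = -2 + ¼ = -7/4)
T(U, u) = -3 (T(U, u) = -½*6 = -3)
n(l) = 0 (n(l) = -3 + ((-3 + 6) + 0) = -3 + (3 + 0) = -3 + 3 = 0)
(Q(-2) - 9)*n(1) = (-7/4 - 9)*0 = -43/4*0 = 0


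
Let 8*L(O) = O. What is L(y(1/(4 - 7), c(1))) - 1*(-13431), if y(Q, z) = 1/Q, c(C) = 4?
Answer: 107445/8 ≈ 13431.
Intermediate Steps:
L(O) = O/8
L(y(1/(4 - 7), c(1))) - 1*(-13431) = 1/(8*(1/(4 - 7))) - 1*(-13431) = 1/(8*(1/(-3))) + 13431 = 1/(8*(-⅓)) + 13431 = (⅛)*(-3) + 13431 = -3/8 + 13431 = 107445/8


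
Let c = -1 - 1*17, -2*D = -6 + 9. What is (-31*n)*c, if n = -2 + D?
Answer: -1953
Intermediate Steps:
D = -3/2 (D = -(-6 + 9)/2 = -½*3 = -3/2 ≈ -1.5000)
n = -7/2 (n = -2 - 3/2 = -7/2 ≈ -3.5000)
c = -18 (c = -1 - 17 = -18)
(-31*n)*c = -31*(-7/2)*(-18) = (217/2)*(-18) = -1953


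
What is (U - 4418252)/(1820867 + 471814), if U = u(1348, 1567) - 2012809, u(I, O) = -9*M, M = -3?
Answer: -2143678/764227 ≈ -2.8050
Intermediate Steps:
u(I, O) = 27 (u(I, O) = -9*(-3) = 27)
U = -2012782 (U = 27 - 2012809 = -2012782)
(U - 4418252)/(1820867 + 471814) = (-2012782 - 4418252)/(1820867 + 471814) = -6431034/2292681 = -6431034*1/2292681 = -2143678/764227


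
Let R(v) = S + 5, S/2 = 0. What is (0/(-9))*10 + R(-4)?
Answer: 5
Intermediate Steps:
S = 0 (S = 2*0 = 0)
R(v) = 5 (R(v) = 0 + 5 = 5)
(0/(-9))*10 + R(-4) = (0/(-9))*10 + 5 = (0*(-1/9))*10 + 5 = 0*10 + 5 = 0 + 5 = 5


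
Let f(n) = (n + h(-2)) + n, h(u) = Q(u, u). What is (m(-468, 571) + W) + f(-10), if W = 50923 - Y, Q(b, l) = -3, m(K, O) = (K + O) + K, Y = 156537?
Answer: -106002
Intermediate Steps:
m(K, O) = O + 2*K
h(u) = -3
f(n) = -3 + 2*n (f(n) = (n - 3) + n = (-3 + n) + n = -3 + 2*n)
W = -105614 (W = 50923 - 1*156537 = 50923 - 156537 = -105614)
(m(-468, 571) + W) + f(-10) = ((571 + 2*(-468)) - 105614) + (-3 + 2*(-10)) = ((571 - 936) - 105614) + (-3 - 20) = (-365 - 105614) - 23 = -105979 - 23 = -106002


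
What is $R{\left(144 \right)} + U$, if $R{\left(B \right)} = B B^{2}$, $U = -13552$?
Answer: $2972432$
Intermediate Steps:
$R{\left(B \right)} = B^{3}$
$R{\left(144 \right)} + U = 144^{3} - 13552 = 2985984 - 13552 = 2972432$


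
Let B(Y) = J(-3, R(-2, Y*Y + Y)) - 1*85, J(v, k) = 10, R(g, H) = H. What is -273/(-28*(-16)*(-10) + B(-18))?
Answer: 273/4555 ≈ 0.059934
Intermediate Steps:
B(Y) = -75 (B(Y) = 10 - 1*85 = 10 - 85 = -75)
-273/(-28*(-16)*(-10) + B(-18)) = -273/(-28*(-16)*(-10) - 75) = -273/(448*(-10) - 75) = -273/(-4480 - 75) = -273/(-4555) = -1/4555*(-273) = 273/4555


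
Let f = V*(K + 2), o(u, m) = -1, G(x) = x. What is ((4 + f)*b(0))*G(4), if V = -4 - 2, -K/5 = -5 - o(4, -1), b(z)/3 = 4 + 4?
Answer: -12288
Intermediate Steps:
b(z) = 24 (b(z) = 3*(4 + 4) = 3*8 = 24)
K = 20 (K = -5*(-5 - 1*(-1)) = -5*(-5 + 1) = -5*(-4) = 20)
V = -6
f = -132 (f = -6*(20 + 2) = -6*22 = -132)
((4 + f)*b(0))*G(4) = ((4 - 132)*24)*4 = -128*24*4 = -3072*4 = -12288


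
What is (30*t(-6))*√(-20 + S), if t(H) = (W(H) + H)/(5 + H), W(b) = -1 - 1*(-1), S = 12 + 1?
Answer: 180*I*√7 ≈ 476.24*I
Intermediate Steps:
S = 13
W(b) = 0 (W(b) = -1 + 1 = 0)
t(H) = H/(5 + H) (t(H) = (0 + H)/(5 + H) = H/(5 + H))
(30*t(-6))*√(-20 + S) = (30*(-6/(5 - 6)))*√(-20 + 13) = (30*(-6/(-1)))*√(-7) = (30*(-6*(-1)))*(I*√7) = (30*6)*(I*√7) = 180*(I*√7) = 180*I*√7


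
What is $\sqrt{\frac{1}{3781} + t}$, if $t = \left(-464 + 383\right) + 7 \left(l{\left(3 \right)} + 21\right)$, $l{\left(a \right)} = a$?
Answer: $\frac{2 \sqrt{310938097}}{3781} \approx 9.3274$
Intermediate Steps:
$t = 87$ ($t = \left(-464 + 383\right) + 7 \left(3 + 21\right) = -81 + 7 \cdot 24 = -81 + 168 = 87$)
$\sqrt{\frac{1}{3781} + t} = \sqrt{\frac{1}{3781} + 87} = \sqrt{\frac{328948}{3781}} = \frac{2 \sqrt{310938097}}{3781}$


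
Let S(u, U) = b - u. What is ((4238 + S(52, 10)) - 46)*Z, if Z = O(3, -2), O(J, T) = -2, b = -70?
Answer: -8140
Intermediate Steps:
S(u, U) = -70 - u
Z = -2
((4238 + S(52, 10)) - 46)*Z = ((4238 + (-70 - 1*52)) - 46)*(-2) = ((4238 + (-70 - 52)) - 46)*(-2) = ((4238 - 122) - 46)*(-2) = (4116 - 46)*(-2) = 4070*(-2) = -8140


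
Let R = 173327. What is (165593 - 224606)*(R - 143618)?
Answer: -1753217217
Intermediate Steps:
(165593 - 224606)*(R - 143618) = (165593 - 224606)*(173327 - 143618) = -59013*29709 = -1753217217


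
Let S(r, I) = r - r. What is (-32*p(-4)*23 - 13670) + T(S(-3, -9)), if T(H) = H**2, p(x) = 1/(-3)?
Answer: -40274/3 ≈ -13425.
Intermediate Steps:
S(r, I) = 0
p(x) = -1/3
(-32*p(-4)*23 - 13670) + T(S(-3, -9)) = (-32*(-1/3)*23 - 13670) + 0**2 = ((32/3)*23 - 13670) + 0 = (736/3 - 13670) + 0 = -40274/3 + 0 = -40274/3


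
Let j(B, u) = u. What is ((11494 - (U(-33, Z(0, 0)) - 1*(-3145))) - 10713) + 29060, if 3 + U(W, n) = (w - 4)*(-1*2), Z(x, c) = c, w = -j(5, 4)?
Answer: 26683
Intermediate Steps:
w = -4 (w = -1*4 = -4)
U(W, n) = 13 (U(W, n) = -3 + (-4 - 4)*(-1*2) = -3 - 8*(-2) = -3 + 16 = 13)
((11494 - (U(-33, Z(0, 0)) - 1*(-3145))) - 10713) + 29060 = ((11494 - (13 - 1*(-3145))) - 10713) + 29060 = ((11494 - (13 + 3145)) - 10713) + 29060 = ((11494 - 1*3158) - 10713) + 29060 = ((11494 - 3158) - 10713) + 29060 = (8336 - 10713) + 29060 = -2377 + 29060 = 26683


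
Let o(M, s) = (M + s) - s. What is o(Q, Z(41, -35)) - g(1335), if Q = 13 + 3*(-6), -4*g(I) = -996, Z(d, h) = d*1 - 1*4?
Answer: -254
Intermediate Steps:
Z(d, h) = -4 + d (Z(d, h) = d - 4 = -4 + d)
g(I) = 249 (g(I) = -¼*(-996) = 249)
Q = -5 (Q = 13 - 18 = -5)
o(M, s) = M
o(Q, Z(41, -35)) - g(1335) = -5 - 1*249 = -5 - 249 = -254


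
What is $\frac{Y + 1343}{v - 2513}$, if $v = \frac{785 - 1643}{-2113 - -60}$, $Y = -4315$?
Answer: $\frac{6101516}{5158331} \approx 1.1828$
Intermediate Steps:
$v = \frac{858}{2053}$ ($v = - \frac{858}{-2113 + \left(66 - 6\right)} = - \frac{858}{-2113 + 60} = - \frac{858}{-2053} = \left(-858\right) \left(- \frac{1}{2053}\right) = \frac{858}{2053} \approx 0.41792$)
$\frac{Y + 1343}{v - 2513} = \frac{-4315 + 1343}{\frac{858}{2053} - 2513} = - \frac{2972}{- \frac{5158331}{2053}} = \left(-2972\right) \left(- \frac{2053}{5158331}\right) = \frac{6101516}{5158331}$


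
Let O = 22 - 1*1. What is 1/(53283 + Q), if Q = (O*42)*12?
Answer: 1/63867 ≈ 1.5658e-5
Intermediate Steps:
O = 21 (O = 22 - 1 = 21)
Q = 10584 (Q = (21*42)*12 = 882*12 = 10584)
1/(53283 + Q) = 1/(53283 + 10584) = 1/63867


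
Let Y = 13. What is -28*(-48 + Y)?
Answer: 980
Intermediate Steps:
-28*(-48 + Y) = -28*(-48 + 13) = -28*(-35) = 980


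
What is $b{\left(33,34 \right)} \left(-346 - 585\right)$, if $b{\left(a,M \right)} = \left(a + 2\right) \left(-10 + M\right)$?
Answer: $-782040$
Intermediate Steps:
$b{\left(a,M \right)} = \left(-10 + M\right) \left(2 + a\right)$ ($b{\left(a,M \right)} = \left(2 + a\right) \left(-10 + M\right) = \left(-10 + M\right) \left(2 + a\right)$)
$b{\left(33,34 \right)} \left(-346 - 585\right) = \left(-20 - 330 + 2 \cdot 34 + 34 \cdot 33\right) \left(-346 - 585\right) = \left(-20 - 330 + 68 + 1122\right) \left(-931\right) = 840 \left(-931\right) = -782040$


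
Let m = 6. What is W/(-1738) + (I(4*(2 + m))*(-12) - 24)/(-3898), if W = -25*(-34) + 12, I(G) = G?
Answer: -662743/1693681 ≈ -0.39130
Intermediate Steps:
W = 862 (W = 850 + 12 = 862)
W/(-1738) + (I(4*(2 + m))*(-12) - 24)/(-3898) = 862/(-1738) + ((4*(2 + 6))*(-12) - 24)/(-3898) = 862*(-1/1738) + ((4*8)*(-12) - 24)*(-1/3898) = -431/869 + (32*(-12) - 24)*(-1/3898) = -431/869 + (-384 - 24)*(-1/3898) = -431/869 - 408*(-1/3898) = -431/869 + 204/1949 = -662743/1693681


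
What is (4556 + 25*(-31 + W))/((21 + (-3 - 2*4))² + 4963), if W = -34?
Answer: 2931/5063 ≈ 0.57891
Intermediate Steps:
(4556 + 25*(-31 + W))/((21 + (-3 - 2*4))² + 4963) = (4556 + 25*(-31 - 34))/((21 + (-3 - 2*4))² + 4963) = (4556 + 25*(-65))/((21 + (-3 - 8))² + 4963) = (4556 - 1625)/((21 - 11)² + 4963) = 2931/(10² + 4963) = 2931/(100 + 4963) = 2931/5063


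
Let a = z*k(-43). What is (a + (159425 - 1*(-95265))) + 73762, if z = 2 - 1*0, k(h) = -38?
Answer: 328376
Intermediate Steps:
z = 2 (z = 2 + 0 = 2)
a = -76 (a = 2*(-38) = -76)
(a + (159425 - 1*(-95265))) + 73762 = (-76 + (159425 - 1*(-95265))) + 73762 = (-76 + (159425 + 95265)) + 73762 = (-76 + 254690) + 73762 = 254614 + 73762 = 328376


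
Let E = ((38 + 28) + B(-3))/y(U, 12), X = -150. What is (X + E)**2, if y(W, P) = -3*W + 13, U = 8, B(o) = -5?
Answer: 2927521/121 ≈ 24194.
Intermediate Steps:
y(W, P) = 13 - 3*W
E = -61/11 (E = ((38 + 28) - 5)/(13 - 3*8) = (66 - 5)/(13 - 24) = 61/(-11) = 61*(-1/11) = -61/11 ≈ -5.5455)
(X + E)**2 = (-150 - 61/11)**2 = (-1711/11)**2 = 2927521/121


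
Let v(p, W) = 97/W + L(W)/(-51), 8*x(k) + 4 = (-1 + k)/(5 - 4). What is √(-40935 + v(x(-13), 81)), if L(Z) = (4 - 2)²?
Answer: I*√958221218/153 ≈ 202.32*I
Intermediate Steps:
x(k) = -5/8 + k/8 (x(k) = -½ + ((-1 + k)/(5 - 4))/8 = -½ + ((-1 + k)/1)/8 = -½ + ((-1 + k)*1)/8 = -½ + (-1 + k)/8 = -½ + (-⅛ + k/8) = -5/8 + k/8)
L(Z) = 4 (L(Z) = 2² = 4)
v(p, W) = -4/51 + 97/W (v(p, W) = 97/W + 4/(-51) = 97/W + 4*(-1/51) = 97/W - 4/51 = -4/51 + 97/W)
√(-40935 + v(x(-13), 81)) = √(-40935 + (-4/51 + 97/81)) = √(-40935 + 1541/1377) = √(-56365954/1377) = I*√958221218/153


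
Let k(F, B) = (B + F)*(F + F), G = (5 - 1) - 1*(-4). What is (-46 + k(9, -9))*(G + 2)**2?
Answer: -4600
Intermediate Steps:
G = 8 (G = 4 + 4 = 8)
k(F, B) = 2*F*(B + F) (k(F, B) = (B + F)*(2*F) = 2*F*(B + F))
(-46 + k(9, -9))*(G + 2)**2 = (-46 + 2*9*(-9 + 9))*(8 + 2)**2 = (-46 + 2*9*0)*10**2 = (-46 + 0)*100 = -46*100 = -4600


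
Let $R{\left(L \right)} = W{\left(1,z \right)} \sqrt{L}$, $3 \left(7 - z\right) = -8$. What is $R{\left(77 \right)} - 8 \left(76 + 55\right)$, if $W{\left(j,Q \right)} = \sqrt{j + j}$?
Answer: $-1048 + \sqrt{154} \approx -1035.6$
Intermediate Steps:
$z = \frac{29}{3}$ ($z = 7 - - \frac{8}{3} = 7 + \frac{8}{3} = \frac{29}{3} \approx 9.6667$)
$W{\left(j,Q \right)} = \sqrt{2} \sqrt{j}$ ($W{\left(j,Q \right)} = \sqrt{2 j} = \sqrt{2} \sqrt{j}$)
$R{\left(L \right)} = \sqrt{2} \sqrt{L}$ ($R{\left(L \right)} = \sqrt{2} \sqrt{1} \sqrt{L} = \sqrt{2} \cdot 1 \sqrt{L} = \sqrt{2} \sqrt{L}$)
$R{\left(77 \right)} - 8 \left(76 + 55\right) = \sqrt{2} \sqrt{77} - 8 \left(76 + 55\right) = \sqrt{154} - 8 \cdot 131 = \sqrt{154} - 1048 = -1048 + \sqrt{154}$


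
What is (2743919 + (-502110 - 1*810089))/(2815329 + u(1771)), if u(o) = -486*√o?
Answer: 8142955224/16011432475 + 15462576*√1771/176125757225 ≈ 0.51227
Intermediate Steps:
(2743919 + (-502110 - 1*810089))/(2815329 + u(1771)) = (2743919 + (-502110 - 1*810089))/(2815329 - 486*√1771) = (2743919 + (-502110 - 810089))/(2815329 - 486*√1771) = (2743919 - 1312199)/(2815329 - 486*√1771) = 1431720/(2815329 - 486*√1771)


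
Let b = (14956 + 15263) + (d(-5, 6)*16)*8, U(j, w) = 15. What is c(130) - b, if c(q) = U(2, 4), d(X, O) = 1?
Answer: -30332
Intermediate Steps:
c(q) = 15
b = 30347 (b = (14956 + 15263) + (1*16)*8 = 30219 + 16*8 = 30219 + 128 = 30347)
c(130) - b = 15 - 1*30347 = 15 - 30347 = -30332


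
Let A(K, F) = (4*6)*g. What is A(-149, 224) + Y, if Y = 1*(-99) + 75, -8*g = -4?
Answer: -12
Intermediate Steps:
g = ½ (g = -⅛*(-4) = ½ ≈ 0.50000)
A(K, F) = 12 (A(K, F) = (4*6)*(½) = 24*(½) = 12)
Y = -24 (Y = -99 + 75 = -24)
A(-149, 224) + Y = 12 - 24 = -12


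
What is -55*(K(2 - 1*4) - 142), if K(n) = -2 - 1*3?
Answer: 8085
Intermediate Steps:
K(n) = -5 (K(n) = -2 - 3 = -5)
-55*(K(2 - 1*4) - 142) = -55*(-5 - 142) = -55*(-147) = 8085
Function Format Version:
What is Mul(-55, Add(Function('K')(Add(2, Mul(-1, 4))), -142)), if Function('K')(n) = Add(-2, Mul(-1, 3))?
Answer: 8085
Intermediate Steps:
Function('K')(n) = -5 (Function('K')(n) = Add(-2, -3) = -5)
Mul(-55, Add(Function('K')(Add(2, Mul(-1, 4))), -142)) = Mul(-55, Add(-5, -142)) = Mul(-55, -147) = 8085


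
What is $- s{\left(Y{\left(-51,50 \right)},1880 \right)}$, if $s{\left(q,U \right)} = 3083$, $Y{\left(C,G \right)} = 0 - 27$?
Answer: $-3083$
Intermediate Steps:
$Y{\left(C,G \right)} = -27$
$- s{\left(Y{\left(-51,50 \right)},1880 \right)} = \left(-1\right) 3083 = -3083$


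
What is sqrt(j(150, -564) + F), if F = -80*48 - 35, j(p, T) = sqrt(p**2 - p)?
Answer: sqrt(-3875 + 5*sqrt(894)) ≈ 61.037*I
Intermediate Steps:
F = -3875 (F = -3840 - 35 = -3875)
sqrt(j(150, -564) + F) = sqrt(sqrt(150*(-1 + 150)) - 3875) = sqrt(sqrt(150*149) - 3875) = sqrt(sqrt(22350) - 3875) = sqrt(5*sqrt(894) - 3875) = sqrt(-3875 + 5*sqrt(894))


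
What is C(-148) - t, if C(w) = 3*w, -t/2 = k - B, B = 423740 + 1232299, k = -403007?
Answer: -4118536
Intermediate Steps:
B = 1656039
t = 4118092 (t = -2*(-403007 - 1*1656039) = -2*(-403007 - 1656039) = -2*(-2059046) = 4118092)
C(-148) - t = 3*(-148) - 1*4118092 = -444 - 4118092 = -4118536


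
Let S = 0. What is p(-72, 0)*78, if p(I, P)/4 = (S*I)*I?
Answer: 0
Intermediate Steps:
p(I, P) = 0 (p(I, P) = 4*((0*I)*I) = 4*(0*I) = 4*0 = 0)
p(-72, 0)*78 = 0*78 = 0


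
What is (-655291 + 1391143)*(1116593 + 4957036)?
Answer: 4469292046908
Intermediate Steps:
(-655291 + 1391143)*(1116593 + 4957036) = 735852*6073629 = 4469292046908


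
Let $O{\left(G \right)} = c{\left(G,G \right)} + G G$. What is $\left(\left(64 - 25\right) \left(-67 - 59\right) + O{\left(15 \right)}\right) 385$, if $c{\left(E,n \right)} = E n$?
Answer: $-1718640$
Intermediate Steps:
$O{\left(G \right)} = 2 G^{2}$ ($O{\left(G \right)} = G G + G G = G^{2} + G^{2} = 2 G^{2}$)
$\left(\left(64 - 25\right) \left(-67 - 59\right) + O{\left(15 \right)}\right) 385 = \left(\left(64 - 25\right) \left(-67 - 59\right) + 2 \cdot 15^{2}\right) 385 = \left(39 \left(-126\right) + 2 \cdot 225\right) 385 = \left(-4914 + 450\right) 385 = \left(-4464\right) 385 = -1718640$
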